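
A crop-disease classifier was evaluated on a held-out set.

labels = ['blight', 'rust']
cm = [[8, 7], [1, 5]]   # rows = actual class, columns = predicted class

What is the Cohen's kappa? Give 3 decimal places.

Observed agreement pₒ = trace/N = 13/21 = 0.6190
Expected agreement pₑ = Σ (rowᵢ·colᵢ)/N² = (15·9 + 6·12)/21² = 0.4694
κ = (pₒ − pₑ)/(1 − pₑ) = (0.6190 − 0.4694)/(1 − 0.4694) = 0.282

0.282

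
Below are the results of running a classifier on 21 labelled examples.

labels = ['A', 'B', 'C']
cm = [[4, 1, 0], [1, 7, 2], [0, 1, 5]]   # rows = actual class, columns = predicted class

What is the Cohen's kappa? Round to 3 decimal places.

Observed agreement pₒ = trace/N = 16/21 = 0.7619
Expected agreement pₑ = Σ (rowᵢ·colᵢ)/N² = (5·5 + 10·9 + 6·7)/21² = 0.3560
κ = (pₒ − pₑ)/(1 − pₑ) = (0.7619 − 0.3560)/(1 − 0.3560) = 0.630

0.630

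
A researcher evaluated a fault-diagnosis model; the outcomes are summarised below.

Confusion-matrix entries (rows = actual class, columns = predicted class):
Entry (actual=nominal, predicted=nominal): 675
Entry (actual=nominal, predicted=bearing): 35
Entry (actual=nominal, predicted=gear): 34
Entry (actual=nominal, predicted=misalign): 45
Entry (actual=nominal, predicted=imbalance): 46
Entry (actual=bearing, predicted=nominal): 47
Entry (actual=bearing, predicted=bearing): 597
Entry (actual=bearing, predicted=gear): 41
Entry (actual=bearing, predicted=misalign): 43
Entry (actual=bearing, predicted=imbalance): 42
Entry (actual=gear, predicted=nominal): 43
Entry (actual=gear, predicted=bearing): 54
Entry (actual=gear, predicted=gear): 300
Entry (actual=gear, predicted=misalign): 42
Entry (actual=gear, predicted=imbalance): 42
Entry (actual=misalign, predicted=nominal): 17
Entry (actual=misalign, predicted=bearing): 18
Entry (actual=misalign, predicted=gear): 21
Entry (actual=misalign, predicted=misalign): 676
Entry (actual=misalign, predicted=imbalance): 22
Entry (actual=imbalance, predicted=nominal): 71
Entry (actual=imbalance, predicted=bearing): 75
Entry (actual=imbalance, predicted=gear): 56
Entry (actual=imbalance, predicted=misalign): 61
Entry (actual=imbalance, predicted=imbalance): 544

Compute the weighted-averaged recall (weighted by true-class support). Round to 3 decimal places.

0.766

Per-class recall (TP/(TP+FN)):
  nominal: TP=675, FN=35+34+45+46=160 → 675/835 = 0.8084
  bearing: TP=597, FN=47+41+43+42=173 → 597/770 = 0.7753
  gear: TP=300, FN=43+54+42+42=181 → 300/481 = 0.6237
  misalign: TP=676, FN=17+18+21+22=78 → 676/754 = 0.8966
  imbalance: TP=544, FN=71+75+56+61=263 → 544/807 = 0.6741
Weighted-recall = Σ (supportᵢ/N)·recallᵢ with N=3647: (835/3647)·0.8084 + (770/3647)·0.7753 + (481/3647)·0.6237 + (754/3647)·0.8966 + (807/3647)·0.6741 = 0.766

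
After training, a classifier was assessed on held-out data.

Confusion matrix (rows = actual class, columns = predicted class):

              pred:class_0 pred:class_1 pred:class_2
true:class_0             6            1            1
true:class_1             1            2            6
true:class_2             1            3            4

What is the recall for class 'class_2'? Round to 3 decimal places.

0.500

Take TP from the diagonal, FP from the rest of the 'class_2' prediction marginal, FN from the rest of the 'class_2' actual marginal.
recall = TP/(TP+FN).
class_2: TP=4, FN=1+3=4 → 4/8 = 0.5000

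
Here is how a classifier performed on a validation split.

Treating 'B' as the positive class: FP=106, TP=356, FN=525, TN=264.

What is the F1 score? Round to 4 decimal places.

Precision = TP/(TP+FP) = 356/462 = 0.7706
Recall = TP/(TP+FN) = 356/881 = 0.4041
F1 = 2·TP/(2·TP+FP+FN) = 712/1343 = 0.5302

0.5302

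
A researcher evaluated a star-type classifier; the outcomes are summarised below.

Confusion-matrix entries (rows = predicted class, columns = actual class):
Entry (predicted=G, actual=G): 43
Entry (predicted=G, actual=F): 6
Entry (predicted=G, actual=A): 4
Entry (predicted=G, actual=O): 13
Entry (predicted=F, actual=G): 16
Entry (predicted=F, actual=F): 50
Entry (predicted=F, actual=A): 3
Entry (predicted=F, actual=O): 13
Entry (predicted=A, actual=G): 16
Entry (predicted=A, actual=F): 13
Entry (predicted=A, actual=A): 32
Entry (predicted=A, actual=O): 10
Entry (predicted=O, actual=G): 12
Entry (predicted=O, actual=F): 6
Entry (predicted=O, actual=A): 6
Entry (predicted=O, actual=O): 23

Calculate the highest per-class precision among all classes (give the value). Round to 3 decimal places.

Per-class precision (TP/(TP+FP)):
  G: TP=43, FP=6+4+13=23 → 43/66 = 0.6515
  F: TP=50, FP=16+3+13=32 → 50/82 = 0.6098
  A: TP=32, FP=16+13+10=39 → 32/71 = 0.4507
  O: TP=23, FP=12+6+6=24 → 23/47 = 0.4894
Highest is class 'G' with precision = 0.652.

0.652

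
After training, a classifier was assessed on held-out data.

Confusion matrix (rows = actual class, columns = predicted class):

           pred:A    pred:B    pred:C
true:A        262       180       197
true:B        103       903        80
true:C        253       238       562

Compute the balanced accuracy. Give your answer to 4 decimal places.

Balanced accuracy = mean of per-class recall.
  A: recall = 262/639 = 0.41002
  B: recall = 903/1086 = 0.83149
  C: recall = 562/1053 = 0.53371
Mean = (0.41002 + 0.83149 + 0.53371) / 3 = 0.5917

0.5917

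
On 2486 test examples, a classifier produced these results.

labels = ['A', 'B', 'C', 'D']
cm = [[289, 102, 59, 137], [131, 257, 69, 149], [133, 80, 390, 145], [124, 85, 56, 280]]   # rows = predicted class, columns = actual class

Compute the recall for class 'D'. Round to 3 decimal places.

0.394

Treat 'D' as positive and all other classes as negative.
recall = TP/(TP+FN).
D: TP=280, FN=137+149+145=431 → 280/711 = 0.3938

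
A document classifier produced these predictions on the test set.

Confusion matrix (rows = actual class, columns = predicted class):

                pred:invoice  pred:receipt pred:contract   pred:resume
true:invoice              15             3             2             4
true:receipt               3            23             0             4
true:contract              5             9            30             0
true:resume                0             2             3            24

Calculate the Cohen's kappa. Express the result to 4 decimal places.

Observed agreement pₒ = trace/N = 92/127 = 0.72441
Expected agreement pₑ = Σ (rowᵢ·colᵢ)/N² = (24·23 + 30·37 + 44·35 + 29·32)/127² = 0.25606
κ = (pₒ − pₑ)/(1 − pₑ) = (0.72441 − 0.25606)/(1 − 0.25606) = 0.6296

0.6296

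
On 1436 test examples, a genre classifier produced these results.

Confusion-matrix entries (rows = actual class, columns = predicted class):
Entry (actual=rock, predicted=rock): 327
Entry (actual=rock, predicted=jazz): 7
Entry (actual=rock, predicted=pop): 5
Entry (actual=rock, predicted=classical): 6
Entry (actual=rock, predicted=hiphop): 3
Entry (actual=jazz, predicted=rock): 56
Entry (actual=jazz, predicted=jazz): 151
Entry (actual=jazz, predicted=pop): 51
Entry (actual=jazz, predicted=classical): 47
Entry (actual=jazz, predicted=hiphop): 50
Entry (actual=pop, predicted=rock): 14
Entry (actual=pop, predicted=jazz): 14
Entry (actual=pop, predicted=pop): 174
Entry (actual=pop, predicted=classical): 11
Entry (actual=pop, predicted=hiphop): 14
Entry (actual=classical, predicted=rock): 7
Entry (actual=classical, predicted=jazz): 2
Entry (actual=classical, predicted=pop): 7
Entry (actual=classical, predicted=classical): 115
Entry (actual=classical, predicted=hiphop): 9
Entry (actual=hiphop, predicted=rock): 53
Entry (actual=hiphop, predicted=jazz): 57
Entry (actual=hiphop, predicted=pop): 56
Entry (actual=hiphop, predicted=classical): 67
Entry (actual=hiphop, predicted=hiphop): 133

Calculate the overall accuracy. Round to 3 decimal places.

Accuracy = trace / total = (327+151+174+115+133=900) / 1436 = 900/1436 = 0.627

0.627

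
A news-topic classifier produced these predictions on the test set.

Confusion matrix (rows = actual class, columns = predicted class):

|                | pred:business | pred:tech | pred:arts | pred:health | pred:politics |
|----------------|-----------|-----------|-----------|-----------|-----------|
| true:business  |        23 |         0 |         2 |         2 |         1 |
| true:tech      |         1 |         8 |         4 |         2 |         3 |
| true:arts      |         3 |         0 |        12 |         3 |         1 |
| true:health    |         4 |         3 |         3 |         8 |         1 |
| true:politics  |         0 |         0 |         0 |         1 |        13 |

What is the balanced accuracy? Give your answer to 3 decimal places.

0.649

Balanced accuracy = mean of per-class recall.
  business: recall = 23/28 = 0.8214
  tech: recall = 8/18 = 0.4444
  arts: recall = 12/19 = 0.6316
  health: recall = 8/19 = 0.4211
  politics: recall = 13/14 = 0.9286
Mean = (0.8214 + 0.4444 + 0.6316 + 0.4211 + 0.9286) / 5 = 0.649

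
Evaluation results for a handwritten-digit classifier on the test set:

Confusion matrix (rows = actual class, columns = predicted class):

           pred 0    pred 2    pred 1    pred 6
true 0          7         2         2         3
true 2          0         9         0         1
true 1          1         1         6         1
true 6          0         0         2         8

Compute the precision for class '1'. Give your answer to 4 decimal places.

0.6000

One-vs-rest for '1': TP = diagonal; FP = other classes predicted '1'; FN = '1' predicted as other.
precision = TP/(TP+FP).
1: TP=6, FP=2+0+2=4 → 6/10 = 0.60000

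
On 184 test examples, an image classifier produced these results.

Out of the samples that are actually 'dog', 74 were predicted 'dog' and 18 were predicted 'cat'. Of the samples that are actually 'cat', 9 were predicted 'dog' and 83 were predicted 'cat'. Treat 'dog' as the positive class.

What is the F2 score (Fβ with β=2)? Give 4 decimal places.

0.8204

Fβ = (1+β²)·TP / ((1+β²)·TP + β²·FN + FP), with β²=4
= 5·74 / (5·74 + 4·18 + 9) = 0.8204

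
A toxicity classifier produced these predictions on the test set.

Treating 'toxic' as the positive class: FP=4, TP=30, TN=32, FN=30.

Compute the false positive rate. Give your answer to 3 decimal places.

0.111

FPR = FP/(FP+TN) = 4/(4+32) = 0.111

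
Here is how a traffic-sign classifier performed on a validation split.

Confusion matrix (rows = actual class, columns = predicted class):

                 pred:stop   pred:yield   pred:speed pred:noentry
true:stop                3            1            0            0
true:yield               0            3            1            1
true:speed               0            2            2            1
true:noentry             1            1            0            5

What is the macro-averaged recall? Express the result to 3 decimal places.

Per-class recall (TP/(TP+FN)):
  stop: TP=3, FN=1+0+0=1 → 3/4 = 0.7500
  yield: TP=3, FN=0+1+1=2 → 3/5 = 0.6000
  speed: TP=2, FN=0+2+1=3 → 2/5 = 0.4000
  noentry: TP=5, FN=1+1+0=2 → 5/7 = 0.7143
Macro-recall = mean = (0.7500 + 0.6000 + 0.4000 + 0.7143) / 4 = 0.616

0.616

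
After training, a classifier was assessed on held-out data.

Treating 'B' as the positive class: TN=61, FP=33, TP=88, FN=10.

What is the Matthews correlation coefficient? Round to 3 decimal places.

0.566

MCC = (TP·TN − FP·FN) / √((TP+FP)(TP+FN)(TN+FP)(TN+FN))
Numerator = 88·61 − 33·10 = 5038
Denominator = √(121·98·94·71) = √79140292 = 8896.0830
MCC = 5038 / 8896.0830 = 0.566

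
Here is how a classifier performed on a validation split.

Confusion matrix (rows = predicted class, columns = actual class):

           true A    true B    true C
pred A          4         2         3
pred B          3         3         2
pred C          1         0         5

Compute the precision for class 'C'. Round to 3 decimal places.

0.833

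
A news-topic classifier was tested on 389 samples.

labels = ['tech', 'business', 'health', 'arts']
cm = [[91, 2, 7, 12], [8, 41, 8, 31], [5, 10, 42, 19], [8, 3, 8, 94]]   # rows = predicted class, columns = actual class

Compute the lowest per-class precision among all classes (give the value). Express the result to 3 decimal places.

Per-class precision (TP/(TP+FP)):
  tech: TP=91, FP=2+7+12=21 → 91/112 = 0.8125
  business: TP=41, FP=8+8+31=47 → 41/88 = 0.4659
  health: TP=42, FP=5+10+19=34 → 42/76 = 0.5526
  arts: TP=94, FP=8+3+8=19 → 94/113 = 0.8319
Lowest is class 'business' with precision = 0.466.

0.466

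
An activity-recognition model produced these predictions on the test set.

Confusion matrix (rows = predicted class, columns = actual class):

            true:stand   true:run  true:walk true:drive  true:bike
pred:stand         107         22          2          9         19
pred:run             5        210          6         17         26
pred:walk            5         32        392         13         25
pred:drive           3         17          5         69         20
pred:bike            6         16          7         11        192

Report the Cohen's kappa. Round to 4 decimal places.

0.7160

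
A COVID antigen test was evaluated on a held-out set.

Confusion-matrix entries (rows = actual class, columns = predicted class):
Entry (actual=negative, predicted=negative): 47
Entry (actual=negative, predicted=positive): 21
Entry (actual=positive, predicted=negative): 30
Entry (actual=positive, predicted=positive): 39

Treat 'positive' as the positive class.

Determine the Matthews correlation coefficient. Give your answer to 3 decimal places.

0.258

MCC = (TP·TN − FP·FN) / √((TP+FP)(TP+FN)(TN+FP)(TN+FN))
Numerator = 39·47 − 21·30 = 1203
Denominator = √(60·69·68·77) = √21677040 = 4655.8608
MCC = 1203 / 4655.8608 = 0.258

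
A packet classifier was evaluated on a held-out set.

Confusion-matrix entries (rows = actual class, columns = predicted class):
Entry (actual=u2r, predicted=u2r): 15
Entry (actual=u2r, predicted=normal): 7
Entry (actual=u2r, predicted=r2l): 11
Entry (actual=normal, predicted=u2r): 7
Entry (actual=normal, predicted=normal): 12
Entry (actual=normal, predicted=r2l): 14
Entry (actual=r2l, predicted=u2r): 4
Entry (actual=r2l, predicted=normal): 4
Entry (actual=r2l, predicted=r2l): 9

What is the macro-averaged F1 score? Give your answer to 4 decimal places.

0.4300

Per-class F1 score (2·TP/(2·TP+FP+FN)):
  u2r: TP=15, FP=7+4=11, FN=7+11=18 → 30/59 = 0.50847
  normal: TP=12, FP=7+4=11, FN=7+14=21 → 24/56 = 0.42857
  r2l: TP=9, FP=11+14=25, FN=4+4=8 → 18/51 = 0.35294
Macro-F1 score = mean = (0.50847 + 0.42857 + 0.35294) / 3 = 0.4300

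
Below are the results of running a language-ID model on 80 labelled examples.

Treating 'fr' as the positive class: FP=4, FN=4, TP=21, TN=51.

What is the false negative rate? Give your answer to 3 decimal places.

FNR = FN/(FN+TP) = 4/(4+21) = 0.160

0.160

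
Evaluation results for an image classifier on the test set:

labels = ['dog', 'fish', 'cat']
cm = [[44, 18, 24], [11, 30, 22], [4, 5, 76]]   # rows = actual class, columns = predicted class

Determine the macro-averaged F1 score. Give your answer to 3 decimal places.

0.619

Per-class F1 score (2·TP/(2·TP+FP+FN)):
  dog: TP=44, FP=11+4=15, FN=18+24=42 → 88/145 = 0.6069
  fish: TP=30, FP=18+5=23, FN=11+22=33 → 60/116 = 0.5172
  cat: TP=76, FP=24+22=46, FN=4+5=9 → 152/207 = 0.7343
Macro-F1 score = mean = (0.6069 + 0.5172 + 0.7343) / 3 = 0.619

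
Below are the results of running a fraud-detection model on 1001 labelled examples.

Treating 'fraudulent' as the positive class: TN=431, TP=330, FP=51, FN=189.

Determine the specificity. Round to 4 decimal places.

Specificity = TN/(TN+FP) = 431/(431+51) = 0.8942

0.8942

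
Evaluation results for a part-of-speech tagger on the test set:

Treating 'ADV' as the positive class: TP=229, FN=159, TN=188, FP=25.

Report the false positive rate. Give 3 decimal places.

0.117

FPR = FP/(FP+TN) = 25/(25+188) = 0.117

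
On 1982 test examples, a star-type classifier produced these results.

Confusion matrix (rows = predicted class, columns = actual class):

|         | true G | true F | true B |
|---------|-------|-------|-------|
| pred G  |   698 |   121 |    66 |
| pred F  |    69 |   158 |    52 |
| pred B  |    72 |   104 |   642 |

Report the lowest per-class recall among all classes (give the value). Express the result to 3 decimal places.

0.413

Per-class recall (TP/(TP+FN)):
  G: TP=698, FN=69+72=141 → 698/839 = 0.8319
  F: TP=158, FN=121+104=225 → 158/383 = 0.4125
  B: TP=642, FN=66+52=118 → 642/760 = 0.8447
Lowest is class 'F' with recall = 0.413.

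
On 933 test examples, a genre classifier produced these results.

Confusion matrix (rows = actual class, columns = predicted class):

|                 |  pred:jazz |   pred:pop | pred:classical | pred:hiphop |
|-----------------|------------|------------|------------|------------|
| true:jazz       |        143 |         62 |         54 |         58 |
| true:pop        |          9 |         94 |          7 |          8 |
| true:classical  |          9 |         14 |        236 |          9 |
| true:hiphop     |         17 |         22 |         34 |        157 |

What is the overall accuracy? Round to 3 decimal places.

0.675

Accuracy = trace / total = (143+94+236+157=630) / 933 = 630/933 = 0.675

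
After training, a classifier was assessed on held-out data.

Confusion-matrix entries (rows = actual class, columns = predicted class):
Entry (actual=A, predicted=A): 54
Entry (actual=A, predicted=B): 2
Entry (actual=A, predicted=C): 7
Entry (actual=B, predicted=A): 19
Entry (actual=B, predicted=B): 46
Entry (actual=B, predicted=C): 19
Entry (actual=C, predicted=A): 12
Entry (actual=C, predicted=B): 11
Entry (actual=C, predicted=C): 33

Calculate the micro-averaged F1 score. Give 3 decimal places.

0.655

Micro-averaging pools counts across classes: ΣTP=133, ΣFP=70, ΣFN=70.
Micro-F1 score = 2·TP/(2·TP+FP+FN) on pooled counts = 0.655 (equals overall accuracy in single-label multiclass).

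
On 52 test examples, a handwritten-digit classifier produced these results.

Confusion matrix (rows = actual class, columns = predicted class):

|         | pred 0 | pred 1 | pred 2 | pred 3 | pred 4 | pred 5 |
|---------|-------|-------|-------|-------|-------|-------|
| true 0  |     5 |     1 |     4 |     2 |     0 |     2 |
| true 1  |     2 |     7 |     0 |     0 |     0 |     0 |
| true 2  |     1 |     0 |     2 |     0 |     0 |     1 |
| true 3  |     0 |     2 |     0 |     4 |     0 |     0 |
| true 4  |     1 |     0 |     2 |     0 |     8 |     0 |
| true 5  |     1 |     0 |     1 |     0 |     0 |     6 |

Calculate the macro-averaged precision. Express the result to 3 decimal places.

0.626

Per-class precision (TP/(TP+FP)):
  0: TP=5, FP=2+1+0+1+1=5 → 5/10 = 0.5000
  1: TP=7, FP=1+0+2+0+0=3 → 7/10 = 0.7000
  2: TP=2, FP=4+0+0+2+1=7 → 2/9 = 0.2222
  3: TP=4, FP=2+0+0+0+0=2 → 4/6 = 0.6667
  4: TP=8, FP=0+0+0+0+0=0 → 8/8 = 1.0000
  5: TP=6, FP=2+0+1+0+0=3 → 6/9 = 0.6667
Macro-precision = mean = (0.5000 + 0.7000 + 0.2222 + 0.6667 + 1.0000 + 0.6667) / 6 = 0.626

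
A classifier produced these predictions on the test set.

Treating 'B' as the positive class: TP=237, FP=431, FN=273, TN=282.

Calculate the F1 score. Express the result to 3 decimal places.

Precision = TP/(TP+FP) = 237/668 = 0.3548
Recall = TP/(TP+FN) = 237/510 = 0.4647
F1 = 2·TP/(2·TP+FP+FN) = 474/1178 = 0.402

0.402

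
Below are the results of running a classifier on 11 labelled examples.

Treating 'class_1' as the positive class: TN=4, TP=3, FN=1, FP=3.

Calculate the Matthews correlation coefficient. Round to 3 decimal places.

0.311

MCC = (TP·TN − FP·FN) / √((TP+FP)(TP+FN)(TN+FP)(TN+FN))
Numerator = 3·4 − 3·1 = 9
Denominator = √(6·4·7·5) = √840 = 28.9828
MCC = 9 / 28.9828 = 0.311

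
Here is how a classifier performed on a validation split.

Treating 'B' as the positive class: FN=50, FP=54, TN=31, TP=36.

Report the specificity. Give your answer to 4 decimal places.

0.3647

Specificity = TN/(TN+FP) = 31/(31+54) = 0.3647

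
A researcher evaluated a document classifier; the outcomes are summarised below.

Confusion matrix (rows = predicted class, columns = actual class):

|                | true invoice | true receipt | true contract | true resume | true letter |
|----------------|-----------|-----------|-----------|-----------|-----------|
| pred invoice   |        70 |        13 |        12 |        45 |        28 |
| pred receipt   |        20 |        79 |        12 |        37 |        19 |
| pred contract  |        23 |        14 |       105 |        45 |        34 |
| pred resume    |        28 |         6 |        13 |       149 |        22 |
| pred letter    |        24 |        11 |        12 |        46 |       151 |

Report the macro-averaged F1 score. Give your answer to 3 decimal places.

Per-class F1 score (2·TP/(2·TP+FP+FN)):
  invoice: TP=70, FP=13+12+45+28=98, FN=20+23+28+24=95 → 140/333 = 0.4204
  receipt: TP=79, FP=20+12+37+19=88, FN=13+14+6+11=44 → 158/290 = 0.5448
  contract: TP=105, FP=23+14+45+34=116, FN=12+12+13+12=49 → 210/375 = 0.5600
  resume: TP=149, FP=28+6+13+22=69, FN=45+37+45+46=173 → 298/540 = 0.5519
  letter: TP=151, FP=24+11+12+46=93, FN=28+19+34+22=103 → 302/498 = 0.6064
Macro-F1 score = mean = (0.4204 + 0.5448 + 0.5600 + 0.5519 + 0.6064) / 5 = 0.537

0.537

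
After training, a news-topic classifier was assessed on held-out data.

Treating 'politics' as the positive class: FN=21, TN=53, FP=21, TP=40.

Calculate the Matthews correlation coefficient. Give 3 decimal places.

0.372

MCC = (TP·TN − FP·FN) / √((TP+FP)(TP+FN)(TN+FP)(TN+FN))
Numerator = 40·53 − 21·21 = 1679
Denominator = √(61·61·74·74) = √20376196 = 4514.0000
MCC = 1679 / 4514.0000 = 0.372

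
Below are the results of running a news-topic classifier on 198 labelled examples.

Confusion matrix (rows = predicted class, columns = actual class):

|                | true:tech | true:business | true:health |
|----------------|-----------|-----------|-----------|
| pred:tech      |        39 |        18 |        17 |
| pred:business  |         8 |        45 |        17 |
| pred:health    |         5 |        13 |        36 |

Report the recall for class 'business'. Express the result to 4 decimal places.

Take TP from the diagonal, FP from the rest of the 'business' prediction marginal, FN from the rest of the 'business' actual marginal.
recall = TP/(TP+FN).
business: TP=45, FN=18+13=31 → 45/76 = 0.59211

0.5921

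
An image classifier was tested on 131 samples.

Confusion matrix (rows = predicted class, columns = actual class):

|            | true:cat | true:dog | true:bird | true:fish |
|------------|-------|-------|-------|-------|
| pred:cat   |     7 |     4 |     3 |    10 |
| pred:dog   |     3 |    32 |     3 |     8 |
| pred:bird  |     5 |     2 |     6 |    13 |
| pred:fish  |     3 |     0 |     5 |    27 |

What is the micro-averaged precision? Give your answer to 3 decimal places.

Micro-averaging pools counts across classes: ΣTP=72, ΣFP=59, ΣFN=59.
Micro-precision = TP/(TP+FP) on pooled counts = 0.550 (equals overall accuracy in single-label multiclass).

0.550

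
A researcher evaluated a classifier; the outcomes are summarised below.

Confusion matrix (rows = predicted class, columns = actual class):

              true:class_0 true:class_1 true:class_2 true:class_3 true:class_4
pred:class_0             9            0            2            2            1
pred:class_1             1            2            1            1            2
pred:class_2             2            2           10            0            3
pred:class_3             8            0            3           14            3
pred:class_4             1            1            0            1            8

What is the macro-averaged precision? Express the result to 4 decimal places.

0.5488

Per-class precision (TP/(TP+FP)):
  class_0: TP=9, FP=0+2+2+1=5 → 9/14 = 0.64286
  class_1: TP=2, FP=1+1+1+2=5 → 2/7 = 0.28571
  class_2: TP=10, FP=2+2+0+3=7 → 10/17 = 0.58824
  class_3: TP=14, FP=8+0+3+3=14 → 14/28 = 0.50000
  class_4: TP=8, FP=1+1+0+1=3 → 8/11 = 0.72727
Macro-precision = mean = (0.64286 + 0.28571 + 0.58824 + 0.50000 + 0.72727) / 5 = 0.5488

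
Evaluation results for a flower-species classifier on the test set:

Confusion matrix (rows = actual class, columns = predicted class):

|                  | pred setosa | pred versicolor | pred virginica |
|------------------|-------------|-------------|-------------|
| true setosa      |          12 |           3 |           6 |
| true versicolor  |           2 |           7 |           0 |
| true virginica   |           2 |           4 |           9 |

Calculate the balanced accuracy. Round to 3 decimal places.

Balanced accuracy = mean of per-class recall.
  setosa: recall = 12/21 = 0.5714
  versicolor: recall = 7/9 = 0.7778
  virginica: recall = 9/15 = 0.6000
Mean = (0.5714 + 0.7778 + 0.6000) / 3 = 0.650

0.650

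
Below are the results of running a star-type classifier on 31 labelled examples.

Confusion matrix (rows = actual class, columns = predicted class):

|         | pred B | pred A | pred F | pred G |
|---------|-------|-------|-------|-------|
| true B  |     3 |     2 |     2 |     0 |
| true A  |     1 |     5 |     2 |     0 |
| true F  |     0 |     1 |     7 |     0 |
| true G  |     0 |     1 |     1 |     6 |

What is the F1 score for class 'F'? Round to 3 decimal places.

Treat 'F' as positive and all other classes as negative.
F1 score = 2·TP/(2·TP+FP+FN).
F: TP=7, FP=2+2+1=5, FN=0+1+0=1 → 14/20 = 0.7000

0.700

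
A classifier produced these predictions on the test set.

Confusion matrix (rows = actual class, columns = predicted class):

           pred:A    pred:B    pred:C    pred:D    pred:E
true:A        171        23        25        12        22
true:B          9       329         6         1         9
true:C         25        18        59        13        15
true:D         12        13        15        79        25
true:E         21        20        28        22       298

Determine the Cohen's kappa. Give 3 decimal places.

0.655

Observed agreement pₒ = trace/N = 936/1270 = 0.7370
Expected agreement pₑ = Σ (rowᵢ·colᵢ)/N² = (253·238 + 354·403 + 130·133 + 144·127 + 389·369)/1270² = 0.2368
κ = (pₒ − pₑ)/(1 − pₑ) = (0.7370 − 0.2368)/(1 − 0.2368) = 0.655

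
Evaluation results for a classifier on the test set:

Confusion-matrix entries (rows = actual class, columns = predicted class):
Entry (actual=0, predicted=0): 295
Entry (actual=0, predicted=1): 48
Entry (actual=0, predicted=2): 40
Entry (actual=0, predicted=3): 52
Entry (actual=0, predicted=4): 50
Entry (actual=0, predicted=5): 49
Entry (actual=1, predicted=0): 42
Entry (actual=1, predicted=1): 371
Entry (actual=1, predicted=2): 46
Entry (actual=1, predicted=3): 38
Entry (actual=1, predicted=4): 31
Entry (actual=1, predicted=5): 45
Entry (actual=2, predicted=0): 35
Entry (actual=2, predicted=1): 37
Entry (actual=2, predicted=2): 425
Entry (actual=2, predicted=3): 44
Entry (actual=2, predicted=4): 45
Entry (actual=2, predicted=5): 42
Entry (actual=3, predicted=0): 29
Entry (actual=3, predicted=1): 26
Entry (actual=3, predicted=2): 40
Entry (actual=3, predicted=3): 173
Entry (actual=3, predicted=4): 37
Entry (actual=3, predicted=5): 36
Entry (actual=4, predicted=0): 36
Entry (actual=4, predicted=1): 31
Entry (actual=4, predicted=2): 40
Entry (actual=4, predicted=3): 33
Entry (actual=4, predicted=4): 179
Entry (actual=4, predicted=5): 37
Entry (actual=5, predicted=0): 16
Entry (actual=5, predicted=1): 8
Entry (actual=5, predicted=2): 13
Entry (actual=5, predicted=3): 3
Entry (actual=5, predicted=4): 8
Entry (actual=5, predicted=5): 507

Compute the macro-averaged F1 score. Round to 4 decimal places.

Per-class F1 score (2·TP/(2·TP+FP+FN)):
  0: TP=295, FP=42+35+29+36+16=158, FN=48+40+52+50+49=239 → 590/987 = 0.59777
  1: TP=371, FP=48+37+26+31+8=150, FN=42+46+38+31+45=202 → 742/1094 = 0.67824
  2: TP=425, FP=40+46+40+40+13=179, FN=35+37+44+45+42=203 → 850/1232 = 0.68994
  3: TP=173, FP=52+38+44+33+3=170, FN=29+26+40+37+36=168 → 346/684 = 0.50585
  4: TP=179, FP=50+31+45+37+8=171, FN=36+31+40+33+37=177 → 358/706 = 0.50708
  5: TP=507, FP=49+45+42+36+37=209, FN=16+8+13+3+8=48 → 1014/1271 = 0.79780
Macro-F1 score = mean = (0.59777 + 0.67824 + 0.68994 + 0.50585 + 0.50708 + 0.79780) / 6 = 0.6294

0.6294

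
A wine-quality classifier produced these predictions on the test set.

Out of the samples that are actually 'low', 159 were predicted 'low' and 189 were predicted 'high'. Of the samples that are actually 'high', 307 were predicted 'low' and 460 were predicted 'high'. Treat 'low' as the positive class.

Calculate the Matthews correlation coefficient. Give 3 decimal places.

0.053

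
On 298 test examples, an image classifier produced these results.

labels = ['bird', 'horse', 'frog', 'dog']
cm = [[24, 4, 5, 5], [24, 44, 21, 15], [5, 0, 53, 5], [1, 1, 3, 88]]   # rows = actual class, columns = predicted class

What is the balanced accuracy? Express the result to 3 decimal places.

Balanced accuracy = mean of per-class recall.
  bird: recall = 24/38 = 0.6316
  horse: recall = 44/104 = 0.4231
  frog: recall = 53/63 = 0.8413
  dog: recall = 88/93 = 0.9462
Mean = (0.6316 + 0.4231 + 0.8413 + 0.9462) / 4 = 0.711

0.711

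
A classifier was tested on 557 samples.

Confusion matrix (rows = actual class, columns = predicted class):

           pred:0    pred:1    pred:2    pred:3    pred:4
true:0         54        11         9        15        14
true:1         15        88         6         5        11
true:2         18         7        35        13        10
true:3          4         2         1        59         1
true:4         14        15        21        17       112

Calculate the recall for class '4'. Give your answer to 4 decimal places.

0.6257

Take TP from the diagonal, FP from the rest of the '4' prediction marginal, FN from the rest of the '4' actual marginal.
recall = TP/(TP+FN).
4: TP=112, FN=14+15+21+17=67 → 112/179 = 0.62570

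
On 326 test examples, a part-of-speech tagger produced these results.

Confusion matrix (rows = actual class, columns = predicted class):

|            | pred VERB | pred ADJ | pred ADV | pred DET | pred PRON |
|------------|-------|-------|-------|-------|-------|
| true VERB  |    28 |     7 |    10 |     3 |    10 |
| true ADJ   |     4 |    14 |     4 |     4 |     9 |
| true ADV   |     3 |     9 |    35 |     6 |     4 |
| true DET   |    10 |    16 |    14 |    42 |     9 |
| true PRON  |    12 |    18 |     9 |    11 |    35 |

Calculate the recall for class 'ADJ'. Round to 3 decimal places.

0.400

Take TP from the diagonal, FP from the rest of the 'ADJ' prediction marginal, FN from the rest of the 'ADJ' actual marginal.
recall = TP/(TP+FN).
ADJ: TP=14, FN=4+4+4+9=21 → 14/35 = 0.4000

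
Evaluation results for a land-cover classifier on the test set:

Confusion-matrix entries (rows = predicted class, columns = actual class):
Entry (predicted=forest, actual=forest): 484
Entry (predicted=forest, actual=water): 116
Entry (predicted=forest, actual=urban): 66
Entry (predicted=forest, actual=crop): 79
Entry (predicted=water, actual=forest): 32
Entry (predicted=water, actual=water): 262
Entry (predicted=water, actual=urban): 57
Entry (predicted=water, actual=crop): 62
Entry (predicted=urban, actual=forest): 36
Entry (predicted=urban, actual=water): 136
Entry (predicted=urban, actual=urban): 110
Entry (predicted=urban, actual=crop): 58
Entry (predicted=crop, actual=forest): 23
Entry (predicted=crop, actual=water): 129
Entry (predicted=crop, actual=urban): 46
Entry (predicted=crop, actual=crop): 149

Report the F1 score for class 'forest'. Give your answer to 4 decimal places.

0.7333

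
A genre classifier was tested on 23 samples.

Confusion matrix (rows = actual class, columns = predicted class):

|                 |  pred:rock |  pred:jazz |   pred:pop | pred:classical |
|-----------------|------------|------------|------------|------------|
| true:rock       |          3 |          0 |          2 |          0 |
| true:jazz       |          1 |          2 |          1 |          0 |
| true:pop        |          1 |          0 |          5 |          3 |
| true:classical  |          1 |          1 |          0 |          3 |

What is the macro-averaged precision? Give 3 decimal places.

0.573

Per-class precision (TP/(TP+FP)):
  rock: TP=3, FP=1+1+1=3 → 3/6 = 0.5000
  jazz: TP=2, FP=0+0+1=1 → 2/3 = 0.6667
  pop: TP=5, FP=2+1+0=3 → 5/8 = 0.6250
  classical: TP=3, FP=0+0+3=3 → 3/6 = 0.5000
Macro-precision = mean = (0.5000 + 0.6667 + 0.6250 + 0.5000) / 4 = 0.573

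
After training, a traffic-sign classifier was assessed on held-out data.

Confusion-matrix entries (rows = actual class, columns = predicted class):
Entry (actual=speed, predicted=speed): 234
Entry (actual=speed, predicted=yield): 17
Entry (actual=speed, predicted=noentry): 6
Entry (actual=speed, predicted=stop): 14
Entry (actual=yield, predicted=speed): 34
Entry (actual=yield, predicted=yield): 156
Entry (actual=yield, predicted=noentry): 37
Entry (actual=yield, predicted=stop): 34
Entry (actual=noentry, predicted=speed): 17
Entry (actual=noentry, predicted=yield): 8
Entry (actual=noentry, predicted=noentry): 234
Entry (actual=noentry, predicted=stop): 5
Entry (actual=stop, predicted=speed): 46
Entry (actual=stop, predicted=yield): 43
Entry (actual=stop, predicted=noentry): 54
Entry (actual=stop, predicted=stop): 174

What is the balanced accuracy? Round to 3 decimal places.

0.724

Balanced accuracy = mean of per-class recall.
  speed: recall = 234/271 = 0.8635
  yield: recall = 156/261 = 0.5977
  noentry: recall = 234/264 = 0.8864
  stop: recall = 174/317 = 0.5489
Mean = (0.8635 + 0.5977 + 0.8864 + 0.5489) / 4 = 0.724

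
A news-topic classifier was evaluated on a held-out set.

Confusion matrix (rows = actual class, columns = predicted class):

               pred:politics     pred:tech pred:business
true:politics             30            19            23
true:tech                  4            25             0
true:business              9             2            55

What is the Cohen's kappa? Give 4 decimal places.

0.4801

Observed agreement pₒ = trace/N = 110/167 = 0.65868
Expected agreement pₑ = Σ (rowᵢ·colᵢ)/N² = (72·43 + 29·46 + 66·78)/167² = 0.34343
κ = (pₒ − pₑ)/(1 − pₑ) = (0.65868 − 0.34343)/(1 − 0.34343) = 0.4801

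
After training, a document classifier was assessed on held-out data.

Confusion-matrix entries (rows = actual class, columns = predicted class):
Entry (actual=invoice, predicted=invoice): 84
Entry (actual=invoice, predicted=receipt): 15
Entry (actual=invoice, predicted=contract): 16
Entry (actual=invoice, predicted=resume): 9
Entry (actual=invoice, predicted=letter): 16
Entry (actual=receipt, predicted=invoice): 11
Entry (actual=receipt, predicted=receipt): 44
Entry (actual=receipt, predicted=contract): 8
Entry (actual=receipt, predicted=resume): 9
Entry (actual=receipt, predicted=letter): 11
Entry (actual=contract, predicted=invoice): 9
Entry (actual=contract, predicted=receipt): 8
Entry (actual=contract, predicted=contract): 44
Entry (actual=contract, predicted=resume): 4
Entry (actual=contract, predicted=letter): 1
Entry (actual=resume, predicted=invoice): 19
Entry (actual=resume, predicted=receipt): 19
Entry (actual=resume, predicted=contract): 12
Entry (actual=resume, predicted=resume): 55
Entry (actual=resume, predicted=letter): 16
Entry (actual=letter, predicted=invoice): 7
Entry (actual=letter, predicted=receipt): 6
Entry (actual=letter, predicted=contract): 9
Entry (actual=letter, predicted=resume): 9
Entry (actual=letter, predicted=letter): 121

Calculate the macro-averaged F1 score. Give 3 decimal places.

0.598

Per-class F1 score (2·TP/(2·TP+FP+FN)):
  invoice: TP=84, FP=11+9+19+7=46, FN=15+16+9+16=56 → 168/270 = 0.6222
  receipt: TP=44, FP=15+8+19+6=48, FN=11+8+9+11=39 → 88/175 = 0.5029
  contract: TP=44, FP=16+8+12+9=45, FN=9+8+4+1=22 → 88/155 = 0.5677
  resume: TP=55, FP=9+9+4+9=31, FN=19+19+12+16=66 → 110/207 = 0.5314
  letter: TP=121, FP=16+11+1+16=44, FN=7+6+9+9=31 → 242/317 = 0.7634
Macro-F1 score = mean = (0.6222 + 0.5029 + 0.5677 + 0.5314 + 0.7634) / 5 = 0.598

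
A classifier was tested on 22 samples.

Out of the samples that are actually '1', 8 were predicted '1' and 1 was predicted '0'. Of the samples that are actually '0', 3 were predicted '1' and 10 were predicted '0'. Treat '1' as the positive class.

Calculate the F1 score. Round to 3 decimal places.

0.800

Precision = TP/(TP+FP) = 8/11 = 0.7273
Recall = TP/(TP+FN) = 8/9 = 0.8889
F1 = 2·TP/(2·TP+FP+FN) = 16/20 = 0.800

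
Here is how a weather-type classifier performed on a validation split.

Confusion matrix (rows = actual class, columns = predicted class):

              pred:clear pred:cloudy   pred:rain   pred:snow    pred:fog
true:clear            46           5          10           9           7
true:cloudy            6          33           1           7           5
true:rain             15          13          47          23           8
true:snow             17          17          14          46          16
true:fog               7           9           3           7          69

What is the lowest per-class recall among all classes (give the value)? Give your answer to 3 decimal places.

Per-class recall (TP/(TP+FN)):
  clear: TP=46, FN=5+10+9+7=31 → 46/77 = 0.5974
  cloudy: TP=33, FN=6+1+7+5=19 → 33/52 = 0.6346
  rain: TP=47, FN=15+13+23+8=59 → 47/106 = 0.4434
  snow: TP=46, FN=17+17+14+16=64 → 46/110 = 0.4182
  fog: TP=69, FN=7+9+3+7=26 → 69/95 = 0.7263
Lowest is class 'snow' with recall = 0.418.

0.418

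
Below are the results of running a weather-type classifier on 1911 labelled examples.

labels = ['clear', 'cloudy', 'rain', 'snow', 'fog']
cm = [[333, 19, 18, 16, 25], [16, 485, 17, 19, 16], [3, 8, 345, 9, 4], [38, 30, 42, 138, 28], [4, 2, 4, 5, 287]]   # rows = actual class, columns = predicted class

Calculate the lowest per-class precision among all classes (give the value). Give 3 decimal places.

0.738

Per-class precision (TP/(TP+FP)):
  clear: TP=333, FP=16+3+38+4=61 → 333/394 = 0.8452
  cloudy: TP=485, FP=19+8+30+2=59 → 485/544 = 0.8915
  rain: TP=345, FP=18+17+42+4=81 → 345/426 = 0.8099
  snow: TP=138, FP=16+19+9+5=49 → 138/187 = 0.7380
  fog: TP=287, FP=25+16+4+28=73 → 287/360 = 0.7972
Lowest is class 'snow' with precision = 0.738.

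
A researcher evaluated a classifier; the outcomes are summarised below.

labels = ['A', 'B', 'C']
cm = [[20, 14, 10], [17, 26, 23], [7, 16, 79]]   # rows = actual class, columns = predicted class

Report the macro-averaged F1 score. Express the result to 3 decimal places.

Per-class F1 score (2·TP/(2·TP+FP+FN)):
  A: TP=20, FP=17+7=24, FN=14+10=24 → 40/88 = 0.4545
  B: TP=26, FP=14+16=30, FN=17+23=40 → 52/122 = 0.4262
  C: TP=79, FP=10+23=33, FN=7+16=23 → 158/214 = 0.7383
Macro-F1 score = mean = (0.4545 + 0.4262 + 0.7383) / 3 = 0.540

0.540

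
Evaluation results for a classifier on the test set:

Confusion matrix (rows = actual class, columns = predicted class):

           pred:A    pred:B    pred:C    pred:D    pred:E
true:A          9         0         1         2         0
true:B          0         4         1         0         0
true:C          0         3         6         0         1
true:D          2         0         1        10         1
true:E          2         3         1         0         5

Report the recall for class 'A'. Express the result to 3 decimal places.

recall = TP/(TP+FN).
A: TP=9, FN=0+1+2+0=3 → 9/12 = 0.7500

0.750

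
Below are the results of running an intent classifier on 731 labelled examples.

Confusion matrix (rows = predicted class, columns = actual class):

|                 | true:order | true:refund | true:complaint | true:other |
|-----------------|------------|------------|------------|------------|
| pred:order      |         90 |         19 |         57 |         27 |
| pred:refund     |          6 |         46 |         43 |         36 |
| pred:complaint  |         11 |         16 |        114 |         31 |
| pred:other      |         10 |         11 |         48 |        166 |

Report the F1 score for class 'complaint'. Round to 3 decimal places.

0.525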